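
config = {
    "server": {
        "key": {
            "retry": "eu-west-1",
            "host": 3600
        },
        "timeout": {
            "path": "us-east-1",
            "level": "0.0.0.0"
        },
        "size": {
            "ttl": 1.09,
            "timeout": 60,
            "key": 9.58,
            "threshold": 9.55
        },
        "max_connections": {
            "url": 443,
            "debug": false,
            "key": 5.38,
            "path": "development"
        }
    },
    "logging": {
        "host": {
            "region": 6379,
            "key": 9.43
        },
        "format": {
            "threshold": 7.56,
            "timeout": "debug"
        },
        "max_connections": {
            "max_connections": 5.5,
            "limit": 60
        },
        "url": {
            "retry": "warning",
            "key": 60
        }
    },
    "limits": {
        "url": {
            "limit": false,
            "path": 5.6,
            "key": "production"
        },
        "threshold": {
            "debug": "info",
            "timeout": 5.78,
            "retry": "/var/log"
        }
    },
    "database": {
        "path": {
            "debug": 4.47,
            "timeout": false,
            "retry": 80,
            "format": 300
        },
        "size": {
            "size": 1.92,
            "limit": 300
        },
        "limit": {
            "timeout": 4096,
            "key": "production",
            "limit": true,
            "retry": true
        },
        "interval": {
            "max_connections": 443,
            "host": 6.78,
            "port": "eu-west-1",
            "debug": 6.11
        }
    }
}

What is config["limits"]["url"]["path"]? 5.6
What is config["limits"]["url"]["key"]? "production"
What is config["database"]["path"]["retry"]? 80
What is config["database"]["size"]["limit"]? 300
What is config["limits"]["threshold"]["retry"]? "/var/log"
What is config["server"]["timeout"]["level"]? "0.0.0.0"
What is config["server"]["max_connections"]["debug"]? False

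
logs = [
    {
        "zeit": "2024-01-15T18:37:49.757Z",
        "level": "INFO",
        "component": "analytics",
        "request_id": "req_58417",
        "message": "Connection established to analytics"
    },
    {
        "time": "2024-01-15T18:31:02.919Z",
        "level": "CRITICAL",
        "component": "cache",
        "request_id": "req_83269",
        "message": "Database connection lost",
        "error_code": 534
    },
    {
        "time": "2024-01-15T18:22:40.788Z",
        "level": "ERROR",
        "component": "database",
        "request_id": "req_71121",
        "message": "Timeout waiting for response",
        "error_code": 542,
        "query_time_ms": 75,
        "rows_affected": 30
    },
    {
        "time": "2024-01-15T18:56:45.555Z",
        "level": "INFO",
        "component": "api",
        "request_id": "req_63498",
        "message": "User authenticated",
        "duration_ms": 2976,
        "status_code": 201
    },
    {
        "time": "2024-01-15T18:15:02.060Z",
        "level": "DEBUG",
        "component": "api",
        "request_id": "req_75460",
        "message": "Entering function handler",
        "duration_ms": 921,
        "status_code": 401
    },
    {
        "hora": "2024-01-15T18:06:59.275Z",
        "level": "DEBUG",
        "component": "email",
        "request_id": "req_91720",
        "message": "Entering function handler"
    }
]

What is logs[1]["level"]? "CRITICAL"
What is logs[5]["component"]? "email"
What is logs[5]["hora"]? "2024-01-15T18:06:59.275Z"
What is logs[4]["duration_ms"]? 921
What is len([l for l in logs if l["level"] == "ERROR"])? 1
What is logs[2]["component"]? "database"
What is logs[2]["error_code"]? 542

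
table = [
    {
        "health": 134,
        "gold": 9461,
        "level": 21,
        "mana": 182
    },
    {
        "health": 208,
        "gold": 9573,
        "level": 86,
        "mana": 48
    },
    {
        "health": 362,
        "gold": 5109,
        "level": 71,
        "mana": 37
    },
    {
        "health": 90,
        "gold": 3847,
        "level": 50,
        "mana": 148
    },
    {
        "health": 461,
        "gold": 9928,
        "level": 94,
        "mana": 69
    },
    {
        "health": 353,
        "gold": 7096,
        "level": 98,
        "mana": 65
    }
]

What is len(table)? 6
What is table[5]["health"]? 353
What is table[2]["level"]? 71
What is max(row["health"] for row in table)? 461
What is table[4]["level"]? 94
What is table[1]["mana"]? 48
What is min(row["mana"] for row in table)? 37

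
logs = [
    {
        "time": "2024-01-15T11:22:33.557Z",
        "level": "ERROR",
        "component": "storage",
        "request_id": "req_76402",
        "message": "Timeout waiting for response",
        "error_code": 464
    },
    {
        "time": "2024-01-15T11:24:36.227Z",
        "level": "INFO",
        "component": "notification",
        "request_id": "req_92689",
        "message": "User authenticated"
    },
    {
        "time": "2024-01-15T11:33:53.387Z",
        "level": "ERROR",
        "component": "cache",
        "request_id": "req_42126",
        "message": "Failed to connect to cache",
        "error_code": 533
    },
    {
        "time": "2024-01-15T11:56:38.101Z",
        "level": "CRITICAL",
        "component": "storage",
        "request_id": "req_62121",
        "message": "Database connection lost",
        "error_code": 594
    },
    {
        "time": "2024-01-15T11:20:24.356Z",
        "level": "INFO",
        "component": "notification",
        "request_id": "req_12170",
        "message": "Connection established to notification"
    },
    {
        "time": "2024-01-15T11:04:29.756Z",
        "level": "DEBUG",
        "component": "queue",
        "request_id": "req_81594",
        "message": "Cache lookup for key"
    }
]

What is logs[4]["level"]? "INFO"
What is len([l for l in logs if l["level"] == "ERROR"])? 2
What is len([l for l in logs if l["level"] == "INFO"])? 2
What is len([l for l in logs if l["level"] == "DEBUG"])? 1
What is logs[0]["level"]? "ERROR"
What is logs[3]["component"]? "storage"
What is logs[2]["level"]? "ERROR"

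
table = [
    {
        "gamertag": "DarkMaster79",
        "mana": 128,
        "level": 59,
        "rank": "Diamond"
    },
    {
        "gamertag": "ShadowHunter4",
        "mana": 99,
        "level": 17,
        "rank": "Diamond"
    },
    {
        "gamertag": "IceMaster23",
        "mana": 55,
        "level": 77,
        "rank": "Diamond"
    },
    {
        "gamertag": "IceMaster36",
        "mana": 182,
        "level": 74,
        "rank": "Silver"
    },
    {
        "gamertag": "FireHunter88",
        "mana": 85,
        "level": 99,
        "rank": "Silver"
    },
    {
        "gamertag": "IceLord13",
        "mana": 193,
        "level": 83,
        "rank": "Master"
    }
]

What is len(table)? 6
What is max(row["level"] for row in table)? 99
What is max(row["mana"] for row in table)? 193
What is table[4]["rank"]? "Silver"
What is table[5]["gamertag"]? "IceLord13"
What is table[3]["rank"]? "Silver"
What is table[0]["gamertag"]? "DarkMaster79"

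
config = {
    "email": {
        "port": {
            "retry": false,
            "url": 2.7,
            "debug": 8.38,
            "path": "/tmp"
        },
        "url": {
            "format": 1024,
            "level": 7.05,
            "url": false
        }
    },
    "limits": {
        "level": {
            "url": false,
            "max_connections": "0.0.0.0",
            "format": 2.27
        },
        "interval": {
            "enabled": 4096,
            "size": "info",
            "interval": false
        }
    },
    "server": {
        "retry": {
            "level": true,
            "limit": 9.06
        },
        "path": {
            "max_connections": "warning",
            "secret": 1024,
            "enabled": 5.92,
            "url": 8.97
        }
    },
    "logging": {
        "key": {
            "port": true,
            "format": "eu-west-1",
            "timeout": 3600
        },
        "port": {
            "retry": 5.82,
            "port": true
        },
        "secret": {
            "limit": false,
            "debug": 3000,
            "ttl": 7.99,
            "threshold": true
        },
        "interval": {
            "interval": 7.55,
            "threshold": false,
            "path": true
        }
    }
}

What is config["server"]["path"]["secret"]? 1024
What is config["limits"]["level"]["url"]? False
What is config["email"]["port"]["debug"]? 8.38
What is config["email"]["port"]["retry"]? False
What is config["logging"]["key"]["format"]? "eu-west-1"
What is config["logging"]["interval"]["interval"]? 7.55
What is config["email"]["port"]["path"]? "/tmp"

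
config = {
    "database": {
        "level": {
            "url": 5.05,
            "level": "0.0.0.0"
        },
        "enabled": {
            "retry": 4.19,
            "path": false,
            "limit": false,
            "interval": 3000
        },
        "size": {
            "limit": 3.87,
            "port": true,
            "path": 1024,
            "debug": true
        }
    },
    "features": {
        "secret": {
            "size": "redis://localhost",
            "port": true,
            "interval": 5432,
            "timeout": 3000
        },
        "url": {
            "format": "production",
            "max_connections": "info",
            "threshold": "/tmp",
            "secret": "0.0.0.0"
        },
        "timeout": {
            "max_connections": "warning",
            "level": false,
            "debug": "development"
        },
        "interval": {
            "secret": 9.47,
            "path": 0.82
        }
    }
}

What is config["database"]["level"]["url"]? 5.05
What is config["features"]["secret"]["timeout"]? 3000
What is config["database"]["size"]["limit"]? 3.87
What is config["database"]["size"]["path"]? 1024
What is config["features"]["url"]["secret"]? "0.0.0.0"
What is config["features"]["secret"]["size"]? "redis://localhost"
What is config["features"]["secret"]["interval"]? 5432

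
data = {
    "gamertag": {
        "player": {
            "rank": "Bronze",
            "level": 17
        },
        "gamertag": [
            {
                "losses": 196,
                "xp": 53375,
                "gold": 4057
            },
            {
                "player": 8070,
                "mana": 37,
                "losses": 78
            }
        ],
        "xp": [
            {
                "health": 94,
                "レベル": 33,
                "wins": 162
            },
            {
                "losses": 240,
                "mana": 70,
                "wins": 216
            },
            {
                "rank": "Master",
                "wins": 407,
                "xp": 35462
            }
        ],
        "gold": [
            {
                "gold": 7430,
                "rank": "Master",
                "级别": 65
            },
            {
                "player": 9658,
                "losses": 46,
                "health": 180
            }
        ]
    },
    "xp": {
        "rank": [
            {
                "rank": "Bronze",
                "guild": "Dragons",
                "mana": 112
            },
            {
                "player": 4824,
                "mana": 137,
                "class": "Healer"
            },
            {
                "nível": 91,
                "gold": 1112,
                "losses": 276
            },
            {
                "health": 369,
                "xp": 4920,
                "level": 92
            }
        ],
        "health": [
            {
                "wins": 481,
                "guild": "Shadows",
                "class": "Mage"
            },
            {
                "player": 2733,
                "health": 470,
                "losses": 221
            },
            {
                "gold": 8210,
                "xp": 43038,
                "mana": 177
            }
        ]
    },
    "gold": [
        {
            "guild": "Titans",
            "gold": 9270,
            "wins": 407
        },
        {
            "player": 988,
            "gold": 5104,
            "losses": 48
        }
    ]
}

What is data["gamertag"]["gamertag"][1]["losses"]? 78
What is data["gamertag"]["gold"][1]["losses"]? 46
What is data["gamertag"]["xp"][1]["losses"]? 240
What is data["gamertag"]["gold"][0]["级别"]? 65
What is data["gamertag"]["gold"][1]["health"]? 180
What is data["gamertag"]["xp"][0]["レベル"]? 33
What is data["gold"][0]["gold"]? 9270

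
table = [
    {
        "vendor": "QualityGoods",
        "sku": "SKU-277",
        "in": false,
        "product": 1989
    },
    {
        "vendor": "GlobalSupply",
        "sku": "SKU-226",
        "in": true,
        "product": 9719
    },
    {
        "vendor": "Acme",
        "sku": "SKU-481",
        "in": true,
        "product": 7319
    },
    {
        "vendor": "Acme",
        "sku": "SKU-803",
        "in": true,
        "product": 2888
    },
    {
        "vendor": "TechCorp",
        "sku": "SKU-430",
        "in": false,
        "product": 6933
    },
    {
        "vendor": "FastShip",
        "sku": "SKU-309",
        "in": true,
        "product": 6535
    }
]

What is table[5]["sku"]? "SKU-309"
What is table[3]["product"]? 2888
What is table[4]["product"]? 6933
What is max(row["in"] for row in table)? True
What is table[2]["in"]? True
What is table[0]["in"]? False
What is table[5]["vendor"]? "FastShip"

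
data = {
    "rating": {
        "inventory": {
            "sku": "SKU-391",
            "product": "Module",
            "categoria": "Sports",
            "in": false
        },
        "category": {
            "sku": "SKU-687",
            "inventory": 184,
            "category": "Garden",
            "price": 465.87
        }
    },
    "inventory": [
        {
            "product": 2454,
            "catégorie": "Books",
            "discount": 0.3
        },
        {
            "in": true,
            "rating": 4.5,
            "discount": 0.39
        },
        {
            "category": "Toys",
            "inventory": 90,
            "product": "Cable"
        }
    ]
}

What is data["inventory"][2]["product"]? "Cable"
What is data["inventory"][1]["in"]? True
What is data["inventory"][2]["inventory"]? 90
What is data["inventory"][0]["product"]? 2454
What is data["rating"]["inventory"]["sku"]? "SKU-391"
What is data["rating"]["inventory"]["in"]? False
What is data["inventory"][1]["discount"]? 0.39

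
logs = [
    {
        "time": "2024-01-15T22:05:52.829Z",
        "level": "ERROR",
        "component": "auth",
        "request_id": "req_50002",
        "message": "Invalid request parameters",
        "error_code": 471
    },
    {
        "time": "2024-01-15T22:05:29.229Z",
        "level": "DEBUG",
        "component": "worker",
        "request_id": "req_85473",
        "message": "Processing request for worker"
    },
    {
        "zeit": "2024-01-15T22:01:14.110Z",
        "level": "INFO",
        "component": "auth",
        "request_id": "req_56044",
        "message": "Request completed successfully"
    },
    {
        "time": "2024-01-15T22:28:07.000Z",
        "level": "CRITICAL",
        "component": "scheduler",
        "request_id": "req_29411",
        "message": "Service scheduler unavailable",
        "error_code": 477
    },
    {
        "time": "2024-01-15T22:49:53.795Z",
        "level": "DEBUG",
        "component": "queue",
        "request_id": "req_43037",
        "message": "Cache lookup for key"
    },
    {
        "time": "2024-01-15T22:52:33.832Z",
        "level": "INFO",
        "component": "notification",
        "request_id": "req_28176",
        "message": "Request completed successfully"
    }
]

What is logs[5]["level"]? "INFO"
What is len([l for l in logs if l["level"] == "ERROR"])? 1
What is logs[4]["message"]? "Cache lookup for key"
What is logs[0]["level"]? "ERROR"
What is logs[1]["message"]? "Processing request for worker"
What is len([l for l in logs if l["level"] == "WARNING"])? 0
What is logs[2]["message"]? "Request completed successfully"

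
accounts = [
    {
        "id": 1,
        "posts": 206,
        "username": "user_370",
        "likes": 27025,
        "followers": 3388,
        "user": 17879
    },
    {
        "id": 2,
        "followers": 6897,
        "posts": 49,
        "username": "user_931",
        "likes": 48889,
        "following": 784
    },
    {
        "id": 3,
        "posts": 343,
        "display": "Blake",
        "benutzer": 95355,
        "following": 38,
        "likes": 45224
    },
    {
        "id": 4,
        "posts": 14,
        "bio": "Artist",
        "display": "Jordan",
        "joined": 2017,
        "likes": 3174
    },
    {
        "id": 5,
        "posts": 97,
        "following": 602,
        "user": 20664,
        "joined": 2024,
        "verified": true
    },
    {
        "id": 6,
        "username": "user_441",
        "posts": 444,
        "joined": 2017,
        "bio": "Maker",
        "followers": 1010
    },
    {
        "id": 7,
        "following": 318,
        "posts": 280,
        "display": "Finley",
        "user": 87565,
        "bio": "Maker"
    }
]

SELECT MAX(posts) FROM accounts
444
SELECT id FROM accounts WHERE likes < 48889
[1, 3, 4]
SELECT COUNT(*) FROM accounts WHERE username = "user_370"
1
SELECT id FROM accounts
[1, 2, 3, 4, 5, 6, 7]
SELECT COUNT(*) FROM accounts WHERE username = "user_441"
1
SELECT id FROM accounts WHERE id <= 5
[1, 2, 3, 4, 5]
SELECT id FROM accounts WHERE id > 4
[5, 6, 7]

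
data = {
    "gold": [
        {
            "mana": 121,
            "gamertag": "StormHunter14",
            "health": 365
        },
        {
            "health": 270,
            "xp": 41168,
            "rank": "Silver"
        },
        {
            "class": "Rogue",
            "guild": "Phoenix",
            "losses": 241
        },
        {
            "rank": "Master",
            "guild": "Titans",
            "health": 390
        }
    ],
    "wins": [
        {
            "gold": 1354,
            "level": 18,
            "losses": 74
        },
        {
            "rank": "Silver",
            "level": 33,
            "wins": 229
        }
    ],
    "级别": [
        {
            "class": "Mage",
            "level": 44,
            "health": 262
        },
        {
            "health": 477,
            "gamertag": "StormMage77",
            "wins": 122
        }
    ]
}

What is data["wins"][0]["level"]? 18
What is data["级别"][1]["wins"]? 122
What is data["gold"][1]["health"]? 270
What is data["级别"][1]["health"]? 477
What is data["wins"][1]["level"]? 33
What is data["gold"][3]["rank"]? "Master"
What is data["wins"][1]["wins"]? 229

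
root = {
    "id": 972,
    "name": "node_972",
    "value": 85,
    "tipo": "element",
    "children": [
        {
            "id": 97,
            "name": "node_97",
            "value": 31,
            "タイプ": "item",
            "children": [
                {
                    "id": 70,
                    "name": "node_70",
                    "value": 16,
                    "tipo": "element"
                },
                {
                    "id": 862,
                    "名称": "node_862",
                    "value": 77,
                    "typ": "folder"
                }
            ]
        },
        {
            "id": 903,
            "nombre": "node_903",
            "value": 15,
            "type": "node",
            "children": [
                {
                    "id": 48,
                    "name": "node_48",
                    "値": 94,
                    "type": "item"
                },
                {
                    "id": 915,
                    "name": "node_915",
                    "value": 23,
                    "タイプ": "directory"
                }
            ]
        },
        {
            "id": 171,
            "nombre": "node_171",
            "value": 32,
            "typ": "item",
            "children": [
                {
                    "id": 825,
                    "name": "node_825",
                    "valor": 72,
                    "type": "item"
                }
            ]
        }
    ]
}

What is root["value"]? 85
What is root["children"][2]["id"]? 171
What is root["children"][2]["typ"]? "item"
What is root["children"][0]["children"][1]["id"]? 862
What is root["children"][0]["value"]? 31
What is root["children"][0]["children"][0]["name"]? "node_70"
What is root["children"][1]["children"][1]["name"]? "node_915"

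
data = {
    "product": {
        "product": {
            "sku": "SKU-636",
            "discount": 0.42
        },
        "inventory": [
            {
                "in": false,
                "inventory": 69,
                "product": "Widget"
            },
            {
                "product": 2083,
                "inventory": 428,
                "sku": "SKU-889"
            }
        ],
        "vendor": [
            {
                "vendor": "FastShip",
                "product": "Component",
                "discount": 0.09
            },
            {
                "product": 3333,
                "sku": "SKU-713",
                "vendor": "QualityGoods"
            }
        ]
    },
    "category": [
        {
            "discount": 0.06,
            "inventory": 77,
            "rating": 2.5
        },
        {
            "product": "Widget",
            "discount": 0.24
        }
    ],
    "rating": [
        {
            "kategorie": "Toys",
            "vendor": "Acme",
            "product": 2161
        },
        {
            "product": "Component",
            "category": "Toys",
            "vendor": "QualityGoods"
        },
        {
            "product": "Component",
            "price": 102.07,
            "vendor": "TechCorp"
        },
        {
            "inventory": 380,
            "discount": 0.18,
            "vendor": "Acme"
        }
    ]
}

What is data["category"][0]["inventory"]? 77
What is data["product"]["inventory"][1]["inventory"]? 428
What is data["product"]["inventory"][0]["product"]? "Widget"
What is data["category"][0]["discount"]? 0.06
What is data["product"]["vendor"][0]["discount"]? 0.09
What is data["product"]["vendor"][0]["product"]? "Component"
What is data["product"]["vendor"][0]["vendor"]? "FastShip"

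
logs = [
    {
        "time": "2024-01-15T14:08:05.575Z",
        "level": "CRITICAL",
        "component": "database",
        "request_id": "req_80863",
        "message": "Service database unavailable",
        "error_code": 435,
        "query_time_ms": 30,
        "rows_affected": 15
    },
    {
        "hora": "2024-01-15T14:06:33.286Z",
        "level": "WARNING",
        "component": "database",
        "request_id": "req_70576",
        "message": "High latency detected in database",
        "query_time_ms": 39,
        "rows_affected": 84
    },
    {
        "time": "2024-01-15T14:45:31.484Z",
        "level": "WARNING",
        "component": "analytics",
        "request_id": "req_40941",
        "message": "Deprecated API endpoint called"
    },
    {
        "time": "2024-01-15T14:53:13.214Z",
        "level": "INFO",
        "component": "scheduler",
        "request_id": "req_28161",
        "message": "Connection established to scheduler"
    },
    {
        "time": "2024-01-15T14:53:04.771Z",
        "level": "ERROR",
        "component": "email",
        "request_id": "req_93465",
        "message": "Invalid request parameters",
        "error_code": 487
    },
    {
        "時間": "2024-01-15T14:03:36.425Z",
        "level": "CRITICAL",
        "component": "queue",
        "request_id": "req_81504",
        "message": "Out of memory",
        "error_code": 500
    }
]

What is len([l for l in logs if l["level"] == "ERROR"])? 1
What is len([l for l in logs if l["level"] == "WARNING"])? 2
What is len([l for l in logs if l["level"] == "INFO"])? 1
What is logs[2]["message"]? "Deprecated API endpoint called"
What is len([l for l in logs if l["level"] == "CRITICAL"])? 2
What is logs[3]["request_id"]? "req_28161"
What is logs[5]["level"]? "CRITICAL"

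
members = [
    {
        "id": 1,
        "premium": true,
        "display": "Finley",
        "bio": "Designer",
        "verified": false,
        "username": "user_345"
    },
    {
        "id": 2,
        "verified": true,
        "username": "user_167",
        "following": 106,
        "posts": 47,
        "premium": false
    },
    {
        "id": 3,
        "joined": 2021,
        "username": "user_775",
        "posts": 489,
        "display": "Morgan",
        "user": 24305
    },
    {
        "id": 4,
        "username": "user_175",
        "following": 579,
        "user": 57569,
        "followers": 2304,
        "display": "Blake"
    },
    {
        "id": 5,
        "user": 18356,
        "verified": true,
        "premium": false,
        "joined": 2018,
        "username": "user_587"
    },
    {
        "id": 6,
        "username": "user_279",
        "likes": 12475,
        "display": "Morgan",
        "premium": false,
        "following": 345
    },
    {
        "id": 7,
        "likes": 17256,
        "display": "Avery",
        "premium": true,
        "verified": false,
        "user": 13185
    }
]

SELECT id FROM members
[1, 2, 3, 4, 5, 6, 7]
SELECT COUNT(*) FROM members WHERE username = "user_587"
1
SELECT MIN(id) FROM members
1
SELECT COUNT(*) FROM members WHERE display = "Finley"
1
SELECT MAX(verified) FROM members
True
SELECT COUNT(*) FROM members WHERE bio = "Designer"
1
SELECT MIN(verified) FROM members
False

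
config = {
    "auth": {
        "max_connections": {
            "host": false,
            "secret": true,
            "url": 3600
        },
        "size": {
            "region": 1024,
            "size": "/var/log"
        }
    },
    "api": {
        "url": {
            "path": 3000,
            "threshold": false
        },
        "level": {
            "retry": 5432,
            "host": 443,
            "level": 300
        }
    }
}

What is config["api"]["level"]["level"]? 300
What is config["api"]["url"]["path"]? 3000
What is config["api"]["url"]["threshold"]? False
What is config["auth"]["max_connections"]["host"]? False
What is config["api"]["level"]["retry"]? 5432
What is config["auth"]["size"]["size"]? "/var/log"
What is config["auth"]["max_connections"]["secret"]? True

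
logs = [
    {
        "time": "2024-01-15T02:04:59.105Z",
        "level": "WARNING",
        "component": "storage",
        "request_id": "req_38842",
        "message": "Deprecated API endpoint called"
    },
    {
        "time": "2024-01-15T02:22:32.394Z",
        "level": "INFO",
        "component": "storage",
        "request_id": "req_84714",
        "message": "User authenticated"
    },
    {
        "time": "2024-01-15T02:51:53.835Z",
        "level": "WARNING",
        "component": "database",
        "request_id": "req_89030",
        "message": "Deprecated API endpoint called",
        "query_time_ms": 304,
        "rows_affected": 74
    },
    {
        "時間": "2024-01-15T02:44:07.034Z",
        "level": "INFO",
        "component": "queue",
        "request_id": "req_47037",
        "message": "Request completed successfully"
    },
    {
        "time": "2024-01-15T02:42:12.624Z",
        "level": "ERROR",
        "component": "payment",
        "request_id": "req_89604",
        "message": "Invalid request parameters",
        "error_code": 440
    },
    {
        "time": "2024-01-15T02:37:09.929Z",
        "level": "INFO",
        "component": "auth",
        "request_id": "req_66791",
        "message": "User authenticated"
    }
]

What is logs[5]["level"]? "INFO"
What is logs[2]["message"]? "Deprecated API endpoint called"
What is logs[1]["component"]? "storage"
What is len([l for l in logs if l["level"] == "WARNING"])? 2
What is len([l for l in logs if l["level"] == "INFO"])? 3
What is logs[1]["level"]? "INFO"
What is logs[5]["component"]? "auth"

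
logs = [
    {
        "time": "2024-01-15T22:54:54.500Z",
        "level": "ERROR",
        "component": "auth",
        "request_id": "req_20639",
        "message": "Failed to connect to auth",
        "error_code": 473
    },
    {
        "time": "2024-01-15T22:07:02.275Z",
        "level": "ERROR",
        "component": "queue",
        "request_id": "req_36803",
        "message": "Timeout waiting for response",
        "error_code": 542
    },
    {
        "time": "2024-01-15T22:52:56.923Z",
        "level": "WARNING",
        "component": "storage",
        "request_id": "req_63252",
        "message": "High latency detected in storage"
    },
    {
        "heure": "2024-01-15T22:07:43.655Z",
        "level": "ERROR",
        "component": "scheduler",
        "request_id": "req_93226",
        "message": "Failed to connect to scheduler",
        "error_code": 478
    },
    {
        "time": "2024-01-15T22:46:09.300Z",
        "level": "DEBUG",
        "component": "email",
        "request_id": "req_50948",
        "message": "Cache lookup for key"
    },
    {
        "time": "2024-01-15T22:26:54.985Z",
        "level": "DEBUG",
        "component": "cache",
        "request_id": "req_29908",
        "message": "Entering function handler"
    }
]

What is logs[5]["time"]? "2024-01-15T22:26:54.985Z"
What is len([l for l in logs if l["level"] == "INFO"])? 0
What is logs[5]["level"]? "DEBUG"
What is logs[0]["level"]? "ERROR"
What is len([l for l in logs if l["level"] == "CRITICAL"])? 0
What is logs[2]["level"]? "WARNING"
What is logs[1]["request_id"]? "req_36803"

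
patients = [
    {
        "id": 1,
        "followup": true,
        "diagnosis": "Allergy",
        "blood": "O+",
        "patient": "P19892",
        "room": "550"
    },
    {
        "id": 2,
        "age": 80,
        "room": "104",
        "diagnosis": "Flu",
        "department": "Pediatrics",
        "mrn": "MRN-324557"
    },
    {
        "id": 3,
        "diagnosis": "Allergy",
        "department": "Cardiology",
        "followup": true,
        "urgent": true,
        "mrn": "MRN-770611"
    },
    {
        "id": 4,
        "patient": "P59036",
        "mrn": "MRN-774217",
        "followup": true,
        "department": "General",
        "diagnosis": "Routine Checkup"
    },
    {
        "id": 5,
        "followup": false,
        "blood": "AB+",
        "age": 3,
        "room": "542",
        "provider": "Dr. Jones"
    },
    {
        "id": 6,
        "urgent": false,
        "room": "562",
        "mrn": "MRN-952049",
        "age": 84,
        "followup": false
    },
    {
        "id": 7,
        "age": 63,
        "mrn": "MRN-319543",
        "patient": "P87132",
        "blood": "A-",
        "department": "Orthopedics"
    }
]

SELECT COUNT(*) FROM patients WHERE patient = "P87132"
1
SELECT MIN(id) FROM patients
1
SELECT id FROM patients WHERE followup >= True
[1, 3, 4]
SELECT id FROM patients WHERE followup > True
[]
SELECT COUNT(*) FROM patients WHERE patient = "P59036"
1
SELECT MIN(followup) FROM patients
False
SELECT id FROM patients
[1, 2, 3, 4, 5, 6, 7]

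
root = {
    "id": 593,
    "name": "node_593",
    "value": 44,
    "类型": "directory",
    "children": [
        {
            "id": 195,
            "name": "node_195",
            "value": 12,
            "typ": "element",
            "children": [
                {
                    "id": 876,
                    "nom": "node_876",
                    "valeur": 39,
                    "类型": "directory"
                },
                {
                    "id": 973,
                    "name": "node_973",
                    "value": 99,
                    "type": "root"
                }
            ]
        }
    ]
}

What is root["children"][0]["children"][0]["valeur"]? 39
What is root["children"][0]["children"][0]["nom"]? "node_876"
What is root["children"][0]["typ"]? "element"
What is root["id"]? 593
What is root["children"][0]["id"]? 195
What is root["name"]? "node_593"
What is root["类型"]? "directory"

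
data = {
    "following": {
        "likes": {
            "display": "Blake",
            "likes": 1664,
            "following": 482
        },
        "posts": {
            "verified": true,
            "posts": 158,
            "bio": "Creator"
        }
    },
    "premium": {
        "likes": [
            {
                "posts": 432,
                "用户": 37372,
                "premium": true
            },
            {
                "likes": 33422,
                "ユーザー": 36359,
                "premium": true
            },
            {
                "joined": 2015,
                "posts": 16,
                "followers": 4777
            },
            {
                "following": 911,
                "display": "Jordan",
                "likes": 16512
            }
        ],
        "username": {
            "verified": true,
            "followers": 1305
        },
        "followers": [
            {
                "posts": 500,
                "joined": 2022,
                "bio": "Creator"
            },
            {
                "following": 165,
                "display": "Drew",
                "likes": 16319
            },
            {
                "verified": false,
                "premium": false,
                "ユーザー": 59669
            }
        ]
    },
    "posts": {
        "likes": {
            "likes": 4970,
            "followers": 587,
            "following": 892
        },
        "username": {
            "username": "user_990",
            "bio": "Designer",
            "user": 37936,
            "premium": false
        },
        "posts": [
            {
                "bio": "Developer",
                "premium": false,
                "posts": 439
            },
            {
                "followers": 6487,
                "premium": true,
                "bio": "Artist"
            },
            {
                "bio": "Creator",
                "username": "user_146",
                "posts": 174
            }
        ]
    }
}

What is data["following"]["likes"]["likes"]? 1664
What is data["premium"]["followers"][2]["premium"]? False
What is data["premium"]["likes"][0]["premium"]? True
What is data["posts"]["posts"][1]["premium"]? True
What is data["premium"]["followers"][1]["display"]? "Drew"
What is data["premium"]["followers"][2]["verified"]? False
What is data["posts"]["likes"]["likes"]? 4970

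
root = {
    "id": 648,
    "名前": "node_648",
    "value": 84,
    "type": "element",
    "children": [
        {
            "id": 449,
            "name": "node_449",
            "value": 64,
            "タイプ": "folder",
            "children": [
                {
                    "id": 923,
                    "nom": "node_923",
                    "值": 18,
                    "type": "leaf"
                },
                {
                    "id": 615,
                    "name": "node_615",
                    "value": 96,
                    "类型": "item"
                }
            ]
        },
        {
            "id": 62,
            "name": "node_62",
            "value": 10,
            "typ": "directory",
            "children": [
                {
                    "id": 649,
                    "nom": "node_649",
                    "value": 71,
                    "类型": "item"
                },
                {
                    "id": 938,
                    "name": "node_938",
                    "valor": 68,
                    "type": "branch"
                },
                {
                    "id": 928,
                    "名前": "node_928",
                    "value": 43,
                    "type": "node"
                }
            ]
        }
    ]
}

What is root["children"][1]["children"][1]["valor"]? 68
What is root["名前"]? "node_648"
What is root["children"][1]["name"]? "node_62"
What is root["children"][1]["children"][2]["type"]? "node"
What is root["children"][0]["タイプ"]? "folder"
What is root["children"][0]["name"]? "node_449"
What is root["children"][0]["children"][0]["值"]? 18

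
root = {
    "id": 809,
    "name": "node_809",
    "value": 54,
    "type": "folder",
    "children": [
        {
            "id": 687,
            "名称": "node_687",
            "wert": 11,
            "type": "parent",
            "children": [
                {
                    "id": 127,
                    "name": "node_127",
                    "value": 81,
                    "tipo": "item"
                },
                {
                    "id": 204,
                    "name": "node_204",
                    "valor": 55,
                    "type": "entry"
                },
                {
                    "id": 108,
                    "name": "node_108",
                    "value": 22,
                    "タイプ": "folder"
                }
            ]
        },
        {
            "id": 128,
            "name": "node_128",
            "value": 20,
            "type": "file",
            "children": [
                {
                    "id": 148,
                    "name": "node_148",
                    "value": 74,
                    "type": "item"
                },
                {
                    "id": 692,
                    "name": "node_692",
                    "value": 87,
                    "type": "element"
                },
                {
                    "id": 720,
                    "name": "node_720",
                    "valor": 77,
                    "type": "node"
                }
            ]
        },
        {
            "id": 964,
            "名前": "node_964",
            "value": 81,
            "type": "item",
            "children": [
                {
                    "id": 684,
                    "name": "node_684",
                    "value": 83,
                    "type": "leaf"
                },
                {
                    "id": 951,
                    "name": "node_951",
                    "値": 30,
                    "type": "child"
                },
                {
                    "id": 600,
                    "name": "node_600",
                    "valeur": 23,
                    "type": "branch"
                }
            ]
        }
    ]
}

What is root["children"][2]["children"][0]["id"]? 684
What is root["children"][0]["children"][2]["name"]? "node_108"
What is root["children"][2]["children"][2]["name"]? "node_600"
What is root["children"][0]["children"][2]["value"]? 22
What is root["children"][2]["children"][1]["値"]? 30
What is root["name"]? "node_809"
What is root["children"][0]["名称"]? "node_687"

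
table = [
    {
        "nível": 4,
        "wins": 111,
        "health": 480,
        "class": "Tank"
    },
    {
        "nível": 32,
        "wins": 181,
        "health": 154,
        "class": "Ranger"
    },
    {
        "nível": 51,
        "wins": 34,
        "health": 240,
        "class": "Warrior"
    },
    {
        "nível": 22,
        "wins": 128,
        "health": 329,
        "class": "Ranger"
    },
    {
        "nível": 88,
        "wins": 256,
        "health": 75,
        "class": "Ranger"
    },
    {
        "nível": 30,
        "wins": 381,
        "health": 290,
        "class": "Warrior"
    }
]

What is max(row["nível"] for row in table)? 88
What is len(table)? 6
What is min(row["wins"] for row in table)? 34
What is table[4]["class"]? "Ranger"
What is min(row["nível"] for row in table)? 4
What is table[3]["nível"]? 22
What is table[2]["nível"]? 51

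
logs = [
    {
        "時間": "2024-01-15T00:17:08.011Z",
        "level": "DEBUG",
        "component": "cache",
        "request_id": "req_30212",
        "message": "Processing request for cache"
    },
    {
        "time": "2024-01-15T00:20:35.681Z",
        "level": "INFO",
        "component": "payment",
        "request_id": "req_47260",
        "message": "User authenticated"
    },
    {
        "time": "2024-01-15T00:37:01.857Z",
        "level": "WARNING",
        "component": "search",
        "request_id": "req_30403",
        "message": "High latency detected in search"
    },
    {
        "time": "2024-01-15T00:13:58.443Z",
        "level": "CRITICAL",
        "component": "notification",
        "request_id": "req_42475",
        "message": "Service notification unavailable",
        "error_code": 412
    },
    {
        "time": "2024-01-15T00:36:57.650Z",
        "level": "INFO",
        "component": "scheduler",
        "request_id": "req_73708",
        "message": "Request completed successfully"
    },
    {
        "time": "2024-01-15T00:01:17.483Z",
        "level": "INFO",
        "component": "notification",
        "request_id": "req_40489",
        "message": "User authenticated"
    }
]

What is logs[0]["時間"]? "2024-01-15T00:17:08.011Z"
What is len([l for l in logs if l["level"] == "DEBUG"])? 1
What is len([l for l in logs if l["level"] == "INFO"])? 3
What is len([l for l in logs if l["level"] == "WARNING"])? 1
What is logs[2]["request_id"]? "req_30403"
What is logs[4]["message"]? "Request completed successfully"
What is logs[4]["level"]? "INFO"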